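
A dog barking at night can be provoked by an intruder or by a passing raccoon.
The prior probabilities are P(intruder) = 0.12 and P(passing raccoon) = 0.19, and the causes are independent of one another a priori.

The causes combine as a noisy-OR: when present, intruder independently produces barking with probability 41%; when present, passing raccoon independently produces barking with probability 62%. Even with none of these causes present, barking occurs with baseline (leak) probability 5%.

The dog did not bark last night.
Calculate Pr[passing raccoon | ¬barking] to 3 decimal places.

Pr[passing raccoon | ¬barking] ≈ 0.082

Under noisy-OR, P(barking | causes) = 1 − (1−0.05)·∏(1−qᵢ) over the active causes.
Sum P(¬barking|·) weighted by the priors over the 4 (intruder, passing raccoon) configurations:
  P(¬barking) = 0.95·0.88·0.81 + 0.361·0.88·0.19 + 0.5605·0.12·0.81 + 0.21299·0.12·0.19
        = 0.677160 + 0.060359 + 0.054481 + 0.004856 = 0.796856
The terms with passing raccoon present sum to 0.065215, so
  P(passing raccoon | ¬barking) = 0.065215 / 0.796856 ≈ 0.082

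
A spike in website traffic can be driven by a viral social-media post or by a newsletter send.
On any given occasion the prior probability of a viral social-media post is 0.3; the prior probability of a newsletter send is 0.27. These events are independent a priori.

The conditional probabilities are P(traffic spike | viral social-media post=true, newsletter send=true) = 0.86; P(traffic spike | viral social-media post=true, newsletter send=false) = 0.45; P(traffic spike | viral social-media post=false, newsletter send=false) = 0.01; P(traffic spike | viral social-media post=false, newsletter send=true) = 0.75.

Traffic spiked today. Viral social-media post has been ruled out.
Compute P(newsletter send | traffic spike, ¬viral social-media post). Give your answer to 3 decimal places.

P(newsletter send | traffic spike, ¬viral social-media post) ≈ 0.965

P(traffic spike | ¬viral social-media post) = 0.01×0.73 + 0.75×0.27 = 0.007300 + 0.202500 = 0.209800
Restricting to configurations with newsletter send present: 0.75×0.27 = 0.202500.
So P(newsletter send | traffic spike, ¬viral social-media post) = 0.202500/0.209800 ≈ 0.965.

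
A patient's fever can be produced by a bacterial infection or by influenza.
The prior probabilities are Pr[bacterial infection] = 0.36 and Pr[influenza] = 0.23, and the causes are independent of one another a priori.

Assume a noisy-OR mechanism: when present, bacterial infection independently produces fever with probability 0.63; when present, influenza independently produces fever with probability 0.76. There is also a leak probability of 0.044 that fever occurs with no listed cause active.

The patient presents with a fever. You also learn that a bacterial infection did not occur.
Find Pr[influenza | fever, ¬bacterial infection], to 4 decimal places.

Pr[influenza | fever, ¬bacterial infection] ≈ 0.8395

Under noisy-OR, P(fever | causes) = 1 − (1−0.044)·∏(1−qᵢ) over the active causes.
P(fever | ¬bacterial infection) = 0.044·0.77 + 0.77056·0.23 = 0.033880 + 0.177229 = 0.211109
Restricting to configurations with influenza present: 0.77056·0.23 = 0.177229.
P(influenza | fever, ¬bacterial infection) = 0.177229 / 0.211109 ≈ 0.8395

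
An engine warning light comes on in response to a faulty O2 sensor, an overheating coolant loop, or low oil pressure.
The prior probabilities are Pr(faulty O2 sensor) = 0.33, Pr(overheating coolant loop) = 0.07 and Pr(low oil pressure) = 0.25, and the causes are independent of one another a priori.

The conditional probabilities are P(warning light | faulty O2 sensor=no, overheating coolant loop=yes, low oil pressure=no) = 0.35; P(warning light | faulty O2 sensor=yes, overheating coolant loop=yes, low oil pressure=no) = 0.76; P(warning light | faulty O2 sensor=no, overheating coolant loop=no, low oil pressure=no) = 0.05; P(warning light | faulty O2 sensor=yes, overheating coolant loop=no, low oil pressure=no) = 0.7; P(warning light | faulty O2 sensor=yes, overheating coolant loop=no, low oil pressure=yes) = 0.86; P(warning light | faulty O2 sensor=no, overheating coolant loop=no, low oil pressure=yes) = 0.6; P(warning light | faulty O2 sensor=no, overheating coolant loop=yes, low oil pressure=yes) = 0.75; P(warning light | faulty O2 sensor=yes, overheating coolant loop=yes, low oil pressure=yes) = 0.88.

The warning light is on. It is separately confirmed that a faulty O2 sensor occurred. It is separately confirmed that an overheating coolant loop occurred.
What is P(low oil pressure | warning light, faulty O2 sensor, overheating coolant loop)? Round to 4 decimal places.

P(low oil pressure | warning light, faulty O2 sensor, overheating coolant loop) ≈ 0.2785

Enumerate both values of low oil pressure and weight by the priors:
  P(warning light | faulty O2 sensor, overheating coolant loop) = 0.76*0.75 + 0.88*0.25
        = 0.570000 + 0.220000 = 0.790000
The terms with low oil pressure present sum to 0.220000, so
  P(low oil pressure | warning light, faulty O2 sensor, overheating coolant loop) = 0.220000 / 0.790000 ≈ 0.2785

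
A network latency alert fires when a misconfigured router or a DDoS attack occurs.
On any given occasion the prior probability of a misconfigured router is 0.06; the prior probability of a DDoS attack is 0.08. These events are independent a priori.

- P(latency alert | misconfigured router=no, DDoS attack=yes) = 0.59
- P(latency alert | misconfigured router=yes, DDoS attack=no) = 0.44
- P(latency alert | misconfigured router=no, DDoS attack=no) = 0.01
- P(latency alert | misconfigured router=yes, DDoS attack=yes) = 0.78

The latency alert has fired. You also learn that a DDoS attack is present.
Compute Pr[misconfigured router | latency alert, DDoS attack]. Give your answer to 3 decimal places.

Pr[misconfigured router | latency alert, DDoS attack] ≈ 0.078

Numerator (weight on configurations with misconfigured router): 0.78·0.06 = 0.046800
Denominator P(latency alert | DDoS attack): 0.59·0.94 + 0.78·0.06 = 0.601400
P(misconfigured router | latency alert, DDoS attack) = 0.046800/0.601400 ≈ 0.078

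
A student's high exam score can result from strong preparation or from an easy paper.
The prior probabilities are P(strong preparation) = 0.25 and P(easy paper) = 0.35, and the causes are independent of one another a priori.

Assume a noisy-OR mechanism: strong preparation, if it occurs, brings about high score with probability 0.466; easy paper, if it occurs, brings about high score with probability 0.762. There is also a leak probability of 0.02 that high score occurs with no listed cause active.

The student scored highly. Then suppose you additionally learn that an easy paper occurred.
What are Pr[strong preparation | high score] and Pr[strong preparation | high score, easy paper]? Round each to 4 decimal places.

Under noisy-OR, P(high score | causes) = 1 − (1−0.02)·∏(1−qᵢ) over the active causes.
P(high score) = 0.02·0.75·0.65 + 0.76676·0.75·0.35 + 0.47668·0.25·0.65 + 0.87545·0.25·0.35 = 0.009750 + 0.201274 + 0.077461 + 0.076602 = 0.365087
Restricting to configurations with strong preparation present: 0.077461 + 0.076602 = 0.154063.
P(strong preparation | high score) = 0.154063 / 0.365087 ≈ 0.4220

Now also conditioning on easy paper=true:
P(high score | easy paper) = 0.76676×0.75 + 0.87545×0.25 = 0.575070 + 0.218862 = 0.793932
Of this, 0.218862 comes from 0.87545×0.25 (the strong preparation=true cases).
Hence the posterior is 0.218862/0.793932 ≈ 0.2757.
— easy paper explains away the evidence for strong preparation.

Pr[strong preparation | high score] ≈ 0.4220; Pr[strong preparation | high score, easy paper] ≈ 0.2757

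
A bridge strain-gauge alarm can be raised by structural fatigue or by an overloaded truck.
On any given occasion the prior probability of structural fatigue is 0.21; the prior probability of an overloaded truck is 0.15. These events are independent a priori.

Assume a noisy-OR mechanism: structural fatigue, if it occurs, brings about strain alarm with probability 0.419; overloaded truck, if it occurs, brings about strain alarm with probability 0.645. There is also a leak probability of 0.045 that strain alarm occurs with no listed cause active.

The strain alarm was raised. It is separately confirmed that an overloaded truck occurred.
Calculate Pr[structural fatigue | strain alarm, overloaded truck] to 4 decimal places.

Pr[structural fatigue | strain alarm, overloaded truck] ≈ 0.2441

Under noisy-OR, P(strain alarm | causes) = 1 − (1−0.045)·∏(1−qᵢ) over the active causes.
P(strain alarm | overloaded truck) = 0.660975*0.79 + 0.803026*0.21 = 0.522170 + 0.168635 = 0.690805
Of this, 0.168635 comes from 0.803026*0.21 (the structural fatigue=true cases).
P(structural fatigue | strain alarm, overloaded truck) = 0.168635 / 0.690805 ≈ 0.2441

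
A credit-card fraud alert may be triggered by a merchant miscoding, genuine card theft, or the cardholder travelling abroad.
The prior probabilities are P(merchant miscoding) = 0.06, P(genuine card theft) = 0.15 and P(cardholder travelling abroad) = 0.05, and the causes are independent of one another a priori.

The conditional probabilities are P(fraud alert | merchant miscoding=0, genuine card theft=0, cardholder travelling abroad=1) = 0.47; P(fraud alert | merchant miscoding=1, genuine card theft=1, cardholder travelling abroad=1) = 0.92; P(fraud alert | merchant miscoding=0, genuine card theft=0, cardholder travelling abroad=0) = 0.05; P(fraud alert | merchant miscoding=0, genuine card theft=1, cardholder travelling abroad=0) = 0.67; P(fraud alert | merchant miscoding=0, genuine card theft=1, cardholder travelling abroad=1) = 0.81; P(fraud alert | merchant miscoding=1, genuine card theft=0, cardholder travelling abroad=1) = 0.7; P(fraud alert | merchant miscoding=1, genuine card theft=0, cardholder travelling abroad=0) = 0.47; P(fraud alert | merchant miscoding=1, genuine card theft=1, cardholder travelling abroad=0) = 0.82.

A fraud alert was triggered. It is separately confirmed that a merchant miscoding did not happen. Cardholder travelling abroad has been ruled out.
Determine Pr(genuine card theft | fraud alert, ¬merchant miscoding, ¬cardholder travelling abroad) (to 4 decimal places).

Weight on genuine card theft=true, given the evidence: 0.67·0.15 = 0.100500
The normalizing constant is 0.05·0.85 + 0.67·0.15 = 0.143000
P(genuine card theft | fraud alert, ¬merchant miscoding, ¬cardholder travelling abroad) = 0.100500/0.143000 ≈ 0.7028

Pr(genuine card theft | fraud alert, ¬merchant miscoding, ¬cardholder travelling abroad) ≈ 0.7028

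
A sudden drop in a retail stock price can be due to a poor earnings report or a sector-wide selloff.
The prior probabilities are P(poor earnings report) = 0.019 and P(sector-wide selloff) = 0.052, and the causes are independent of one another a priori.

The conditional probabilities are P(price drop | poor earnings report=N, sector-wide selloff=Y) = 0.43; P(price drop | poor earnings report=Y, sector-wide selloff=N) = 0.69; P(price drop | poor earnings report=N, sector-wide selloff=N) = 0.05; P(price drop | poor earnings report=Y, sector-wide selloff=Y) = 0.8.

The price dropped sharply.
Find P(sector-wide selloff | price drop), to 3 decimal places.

For the numerator, keep only sector-wide selloff=true terms: 0.021935 + 0.000790 = 0.022725
Normalizer over all consistent configurations: 0.05·0.981·0.948 + 0.43·0.981·0.052 + 0.69·0.019·0.948 + 0.8·0.019·0.052 = 0.081652
P(sector-wide selloff | price drop) = 0.022725/0.081652 ≈ 0.278

P(sector-wide selloff | price drop) ≈ 0.278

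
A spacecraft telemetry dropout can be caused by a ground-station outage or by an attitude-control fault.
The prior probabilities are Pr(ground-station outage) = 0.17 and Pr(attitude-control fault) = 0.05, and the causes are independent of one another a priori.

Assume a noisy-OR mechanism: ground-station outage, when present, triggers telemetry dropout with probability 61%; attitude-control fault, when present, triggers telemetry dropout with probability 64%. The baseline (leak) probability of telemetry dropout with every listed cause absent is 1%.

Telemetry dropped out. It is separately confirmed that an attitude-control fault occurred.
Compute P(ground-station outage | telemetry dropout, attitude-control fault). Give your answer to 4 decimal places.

P(ground-station outage | telemetry dropout, attitude-control fault) ≈ 0.2151

Under noisy-OR, P(telemetry dropout | causes) = 1 − (1−0.01)·∏(1−qᵢ) over the active causes.
Numerator (weight on configurations with ground-station outage): 0.861004×0.17 = 0.146371
The normalizing constant is 0.6436×0.83 + 0.861004×0.17 = 0.680559
Posterior = 0.146371 / 0.680559 ≈ 0.2151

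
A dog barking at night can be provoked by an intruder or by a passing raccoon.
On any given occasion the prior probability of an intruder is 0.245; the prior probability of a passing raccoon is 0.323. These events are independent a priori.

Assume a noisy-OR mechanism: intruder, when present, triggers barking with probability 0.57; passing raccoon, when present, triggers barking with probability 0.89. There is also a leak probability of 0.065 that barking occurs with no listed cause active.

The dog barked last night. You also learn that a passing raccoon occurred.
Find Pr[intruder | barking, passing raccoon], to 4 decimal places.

Pr[intruder | barking, passing raccoon] ≈ 0.2569

Under noisy-OR, P(barking | causes) = 1 − (1−0.065)·∏(1−qᵢ) over the active causes.
P(barking | passing raccoon) = 0.89715×0.755 + 0.955774×0.245 = 0.677348 + 0.234165 = 0.911513
Of this, 0.234165 comes from 0.955774×0.245 (the intruder=true cases).
P(intruder | barking, passing raccoon) = 0.234165 / 0.911513 ≈ 0.2569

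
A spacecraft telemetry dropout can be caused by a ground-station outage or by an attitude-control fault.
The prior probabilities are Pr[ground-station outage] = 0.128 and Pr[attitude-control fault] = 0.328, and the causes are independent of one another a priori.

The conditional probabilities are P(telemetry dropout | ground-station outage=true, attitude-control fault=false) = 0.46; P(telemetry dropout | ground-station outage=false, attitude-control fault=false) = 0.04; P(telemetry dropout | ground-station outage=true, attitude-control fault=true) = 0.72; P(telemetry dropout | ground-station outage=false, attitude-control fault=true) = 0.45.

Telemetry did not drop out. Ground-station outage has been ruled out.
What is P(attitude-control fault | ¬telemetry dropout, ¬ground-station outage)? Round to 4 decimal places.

Numerator (weight on configurations with attitude-control fault): 0.55·0.328 = 0.180400
The normalizing constant is 0.96·0.672 + 0.55·0.328 = 0.825520
P(attitude-control fault | ¬telemetry dropout, ¬ground-station outage) = 0.180400/0.825520 ≈ 0.2185

P(attitude-control fault | ¬telemetry dropout, ¬ground-station outage) ≈ 0.2185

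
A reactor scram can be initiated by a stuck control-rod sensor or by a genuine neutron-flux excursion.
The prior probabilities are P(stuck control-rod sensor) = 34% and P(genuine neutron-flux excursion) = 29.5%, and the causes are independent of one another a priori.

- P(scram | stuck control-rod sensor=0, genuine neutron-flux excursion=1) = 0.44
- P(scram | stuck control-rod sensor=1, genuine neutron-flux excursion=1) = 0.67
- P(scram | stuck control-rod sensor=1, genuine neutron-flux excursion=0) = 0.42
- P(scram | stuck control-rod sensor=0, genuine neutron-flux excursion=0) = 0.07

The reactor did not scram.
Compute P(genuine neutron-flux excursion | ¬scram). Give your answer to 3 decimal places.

P(genuine neutron-flux excursion | ¬scram) ≈ 0.199

Sum P(¬scram|·) weighted by the priors over the 4 (stuck control-rod sensor, genuine neutron-flux excursion) configurations:
  P(¬scram) = 0.93·0.66·0.705 + 0.56·0.66·0.295 + 0.58·0.34·0.705 + 0.33·0.34·0.295
        = 0.432729 + 0.109032 + 0.139026 + 0.033099 = 0.713886
The terms with genuine neutron-flux excursion present sum to 0.142131, so
  P(genuine neutron-flux excursion | ¬scram) = 0.142131 / 0.713886 ≈ 0.199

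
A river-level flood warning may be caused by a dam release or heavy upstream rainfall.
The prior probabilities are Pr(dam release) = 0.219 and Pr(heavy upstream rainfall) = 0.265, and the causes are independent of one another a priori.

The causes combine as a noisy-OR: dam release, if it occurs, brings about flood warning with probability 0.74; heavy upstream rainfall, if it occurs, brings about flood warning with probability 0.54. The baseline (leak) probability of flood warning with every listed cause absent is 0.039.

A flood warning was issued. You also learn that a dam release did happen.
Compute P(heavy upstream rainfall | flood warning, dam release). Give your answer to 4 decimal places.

Under noisy-OR, P(flood warning | causes) = 1 − (1−0.039)·∏(1−qᵢ) over the active causes.
Numerator (weight on configurations with heavy upstream rainfall): 0.885064×0.265 = 0.234542
Normalizer over all consistent configurations: 0.75014×0.735 + 0.885064×0.265 = 0.785895
P(heavy upstream rainfall | flood warning, dam release) = 0.234542/0.785895 ≈ 0.2984

P(heavy upstream rainfall | flood warning, dam release) ≈ 0.2984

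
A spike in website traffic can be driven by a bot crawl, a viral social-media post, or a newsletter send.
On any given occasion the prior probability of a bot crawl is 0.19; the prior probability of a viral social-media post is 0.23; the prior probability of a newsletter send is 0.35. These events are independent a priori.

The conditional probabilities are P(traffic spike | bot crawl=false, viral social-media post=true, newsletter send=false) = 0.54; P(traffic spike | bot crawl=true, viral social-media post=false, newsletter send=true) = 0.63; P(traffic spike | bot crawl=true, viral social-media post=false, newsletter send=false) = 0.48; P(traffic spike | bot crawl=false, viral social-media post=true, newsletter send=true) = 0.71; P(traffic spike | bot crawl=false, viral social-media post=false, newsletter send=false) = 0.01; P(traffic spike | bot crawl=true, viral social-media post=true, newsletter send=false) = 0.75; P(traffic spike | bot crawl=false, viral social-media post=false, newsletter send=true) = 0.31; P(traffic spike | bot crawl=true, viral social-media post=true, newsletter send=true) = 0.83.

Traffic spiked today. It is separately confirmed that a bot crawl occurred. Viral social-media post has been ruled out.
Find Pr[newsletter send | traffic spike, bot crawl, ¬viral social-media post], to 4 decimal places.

For the numerator, keep only newsletter send=true terms: 0.63×0.35 = 0.220500
Normalizer over all consistent configurations: 0.48×0.65 + 0.63×0.35 = 0.532500
Posterior = 0.220500 / 0.532500 ≈ 0.4141

Pr[newsletter send | traffic spike, bot crawl, ¬viral social-media post] ≈ 0.4141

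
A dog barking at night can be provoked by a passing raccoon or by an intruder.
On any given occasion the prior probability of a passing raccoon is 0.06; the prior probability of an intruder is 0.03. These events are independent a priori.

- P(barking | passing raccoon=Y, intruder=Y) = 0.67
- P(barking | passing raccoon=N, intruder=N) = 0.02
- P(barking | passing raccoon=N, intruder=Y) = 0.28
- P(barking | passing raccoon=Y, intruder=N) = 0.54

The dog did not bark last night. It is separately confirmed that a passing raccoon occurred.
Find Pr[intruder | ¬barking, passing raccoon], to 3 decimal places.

Pr[intruder | ¬barking, passing raccoon] ≈ 0.022

Weight on intruder=true, given the evidence: 0.33·0.03 = 0.009900
Denominator P(¬barking | passing raccoon): 0.46·0.97 + 0.33·0.03 = 0.456100
Posterior = 0.009900 / 0.456100 ≈ 0.022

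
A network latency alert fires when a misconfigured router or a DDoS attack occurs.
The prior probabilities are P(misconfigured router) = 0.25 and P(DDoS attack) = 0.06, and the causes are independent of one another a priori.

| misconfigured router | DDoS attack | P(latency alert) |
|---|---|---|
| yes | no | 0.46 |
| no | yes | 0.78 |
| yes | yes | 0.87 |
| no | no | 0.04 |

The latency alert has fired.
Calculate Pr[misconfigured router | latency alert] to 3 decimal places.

Pr[misconfigured router | latency alert] ≈ 0.657

Weight on misconfigured router=true, given the evidence: 0.108100 + 0.013050 = 0.121150
Denominator P(latency alert): 0.04·0.75·0.94 + 0.78·0.75·0.06 + 0.46·0.25·0.94 + 0.87·0.25·0.06 = 0.184450
P(misconfigured router | latency alert) = 0.121150/0.184450 ≈ 0.657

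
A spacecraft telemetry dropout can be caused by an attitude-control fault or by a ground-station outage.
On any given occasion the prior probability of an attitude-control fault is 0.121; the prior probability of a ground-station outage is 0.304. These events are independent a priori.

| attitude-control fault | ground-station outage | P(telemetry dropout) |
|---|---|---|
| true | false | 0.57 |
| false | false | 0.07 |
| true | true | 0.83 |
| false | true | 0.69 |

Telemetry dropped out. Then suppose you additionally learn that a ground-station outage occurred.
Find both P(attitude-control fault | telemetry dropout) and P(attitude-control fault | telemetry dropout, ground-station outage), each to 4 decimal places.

P(attitude-control fault | telemetry dropout) ≈ 0.2569; P(attitude-control fault | telemetry dropout, ground-station outage) ≈ 0.1421

Sum P(telemetry dropout|·) weighted by the priors over the 4 (attitude-control fault, ground-station outage) configurations:
  P(telemetry dropout) = 0.07*0.879*0.696 + 0.69*0.879*0.304 + 0.57*0.121*0.696 + 0.83*0.121*0.304
        = 0.042825 + 0.184379 + 0.048003 + 0.030531 = 0.305738
Configurations with attitude-control fault contribute 0.078534, so
  P(attitude-control fault | telemetry dropout) = 0.078534 / 0.305738 ≈ 0.2569

Now also conditioning on ground-station outage=true:
By total probability over both values of attitude-control fault:
  P(telemetry dropout | ground-station outage) = 0.69×0.879 + 0.83×0.121
        = 0.606510 + 0.100430 = 0.706940
Keeping only the attitude-control fault-present terms gives 0.100430, so
  P(attitude-control fault | telemetry dropout, ground-station outage) = 0.100430 / 0.706940 ≈ 0.1421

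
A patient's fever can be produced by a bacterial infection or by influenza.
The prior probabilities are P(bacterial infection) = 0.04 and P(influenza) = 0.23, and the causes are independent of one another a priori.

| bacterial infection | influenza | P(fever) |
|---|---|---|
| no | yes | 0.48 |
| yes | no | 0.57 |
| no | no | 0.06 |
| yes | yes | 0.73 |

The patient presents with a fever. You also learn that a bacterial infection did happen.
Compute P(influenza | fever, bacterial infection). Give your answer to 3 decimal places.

P(influenza | fever, bacterial infection) ≈ 0.277

For the numerator, keep only influenza=true terms: 0.73×0.23 = 0.167900
Normalizer over all consistent configurations: 0.57×0.77 + 0.73×0.23 = 0.606800
P(influenza | fever, bacterial infection) = 0.167900/0.606800 ≈ 0.277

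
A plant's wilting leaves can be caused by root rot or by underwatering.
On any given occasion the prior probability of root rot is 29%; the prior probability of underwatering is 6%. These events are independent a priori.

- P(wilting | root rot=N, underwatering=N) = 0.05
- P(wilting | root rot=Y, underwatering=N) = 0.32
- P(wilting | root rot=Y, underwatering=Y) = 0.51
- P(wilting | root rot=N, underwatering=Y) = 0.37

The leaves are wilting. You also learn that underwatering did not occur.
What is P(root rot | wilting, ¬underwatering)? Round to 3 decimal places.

Enumerate both values of root rot and weight by the priors:
  P(wilting | ¬underwatering) = 0.05·0.71 + 0.32·0.29
        = 0.035500 + 0.092800 = 0.128300
The terms with root rot present sum to 0.092800, so
  P(root rot | wilting, ¬underwatering) = 0.092800 / 0.128300 ≈ 0.723

P(root rot | wilting, ¬underwatering) ≈ 0.723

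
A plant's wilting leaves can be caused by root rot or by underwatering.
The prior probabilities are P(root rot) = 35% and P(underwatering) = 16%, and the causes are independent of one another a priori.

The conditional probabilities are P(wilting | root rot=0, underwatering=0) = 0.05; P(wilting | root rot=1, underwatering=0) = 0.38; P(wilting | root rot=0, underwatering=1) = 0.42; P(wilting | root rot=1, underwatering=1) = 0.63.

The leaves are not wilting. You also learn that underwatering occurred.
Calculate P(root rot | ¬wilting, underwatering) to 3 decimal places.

P(root rot | ¬wilting, underwatering) ≈ 0.256

P(¬wilting | underwatering) = 0.58*0.65 + 0.37*0.35 = 0.377000 + 0.129500 = 0.506500
Restricting to configurations with root rot present: 0.37*0.35 = 0.129500.
So P(root rot | ¬wilting, underwatering) = 0.129500/0.506500 ≈ 0.256.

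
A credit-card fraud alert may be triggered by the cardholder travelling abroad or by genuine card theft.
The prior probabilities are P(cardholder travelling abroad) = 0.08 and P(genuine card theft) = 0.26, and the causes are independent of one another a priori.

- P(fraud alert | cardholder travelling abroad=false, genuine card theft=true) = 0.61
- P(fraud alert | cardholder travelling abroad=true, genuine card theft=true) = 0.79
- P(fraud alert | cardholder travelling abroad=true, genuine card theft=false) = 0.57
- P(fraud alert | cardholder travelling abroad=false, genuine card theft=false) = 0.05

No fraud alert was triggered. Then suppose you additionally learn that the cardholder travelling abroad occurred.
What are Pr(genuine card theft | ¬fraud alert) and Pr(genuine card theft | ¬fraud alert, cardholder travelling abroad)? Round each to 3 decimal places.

Enumerate the 4 (cardholder travelling abroad, genuine card theft) configurations and weight by the priors:
  P(¬fraud alert) = 0.95·0.92·0.74 + 0.39·0.92·0.26 + 0.43·0.08·0.74 + 0.21·0.08·0.26
        = 0.646760 + 0.093288 + 0.025456 + 0.004368 = 0.769872
The terms with genuine card theft present sum to 0.097656, so
  P(genuine card theft | ¬fraud alert) = 0.097656 / 0.769872 ≈ 0.127

Now also conditioning on cardholder travelling abroad=true:
P(¬fraud alert | cardholder travelling abroad) = 0.43*0.74 + 0.21*0.26 = 0.318200 + 0.054600 = 0.372800
Restricting to configurations with genuine card theft present: 0.21*0.26 = 0.054600.
So P(genuine card theft | ¬fraud alert, cardholder travelling abroad) = 0.054600/0.372800 ≈ 0.146.

Pr(genuine card theft | ¬fraud alert) ≈ 0.127; Pr(genuine card theft | ¬fraud alert, cardholder travelling abroad) ≈ 0.146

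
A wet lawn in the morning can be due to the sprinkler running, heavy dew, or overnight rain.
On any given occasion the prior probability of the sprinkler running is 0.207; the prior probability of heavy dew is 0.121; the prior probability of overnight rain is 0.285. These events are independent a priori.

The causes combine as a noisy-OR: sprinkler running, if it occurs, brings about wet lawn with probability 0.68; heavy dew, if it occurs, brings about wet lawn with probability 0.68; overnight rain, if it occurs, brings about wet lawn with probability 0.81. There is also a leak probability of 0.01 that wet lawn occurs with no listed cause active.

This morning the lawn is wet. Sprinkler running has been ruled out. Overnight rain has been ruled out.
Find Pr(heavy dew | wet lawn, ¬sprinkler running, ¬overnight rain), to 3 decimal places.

Pr(heavy dew | wet lawn, ¬sprinkler running, ¬overnight rain) ≈ 0.904

Under noisy-OR, P(wet lawn | causes) = 1 − (1−0.01)·∏(1−qᵢ) over the active causes.
For the numerator, keep only heavy dew=true terms: 0.6832*0.121 = 0.082667
Normalizer over all consistent configurations: 0.01*0.879 + 0.6832*0.121 = 0.091457
P(heavy dew | wet lawn, ¬sprinkler running, ¬overnight rain) = 0.082667/0.091457 ≈ 0.904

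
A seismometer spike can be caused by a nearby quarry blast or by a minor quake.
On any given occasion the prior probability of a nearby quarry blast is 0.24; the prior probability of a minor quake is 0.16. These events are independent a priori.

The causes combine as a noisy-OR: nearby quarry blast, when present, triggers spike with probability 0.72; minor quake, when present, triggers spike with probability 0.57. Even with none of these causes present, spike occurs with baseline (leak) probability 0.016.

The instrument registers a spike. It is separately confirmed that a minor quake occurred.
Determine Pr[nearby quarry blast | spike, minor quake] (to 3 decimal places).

Under noisy-OR, P(spike | causes) = 1 − (1−0.016)·∏(1−qᵢ) over the active causes.
Numerator (weight on configurations with nearby quarry blast): 0.881526×0.24 = 0.211566
The normalizing constant is 0.57688×0.76 + 0.881526×0.24 = 0.649995
P(nearby quarry blast | spike, minor quake) = 0.211566/0.649995 ≈ 0.325

Pr[nearby quarry blast | spike, minor quake] ≈ 0.325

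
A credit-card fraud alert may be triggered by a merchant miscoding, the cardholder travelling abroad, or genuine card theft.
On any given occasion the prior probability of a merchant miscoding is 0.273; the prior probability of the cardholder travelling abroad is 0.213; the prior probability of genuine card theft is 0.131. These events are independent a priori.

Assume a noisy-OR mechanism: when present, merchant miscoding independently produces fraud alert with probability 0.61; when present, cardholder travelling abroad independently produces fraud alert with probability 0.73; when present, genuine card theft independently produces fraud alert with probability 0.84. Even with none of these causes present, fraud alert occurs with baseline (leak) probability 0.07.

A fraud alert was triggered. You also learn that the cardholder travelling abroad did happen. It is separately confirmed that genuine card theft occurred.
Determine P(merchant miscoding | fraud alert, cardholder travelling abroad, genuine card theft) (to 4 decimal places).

P(merchant miscoding | fraud alert, cardholder travelling abroad, genuine card theft) ≈ 0.2780

Under noisy-OR, P(fraud alert | causes) = 1 − (1−0.07)·∏(1−qᵢ) over the active causes.
Sum P(fraud alert|·) weighted by the priors over both values of merchant miscoding:
  P(fraud alert | cardholder travelling abroad, genuine card theft) = 0.959824·0.727 + 0.984331·0.273
        = 0.697792 + 0.268722 = 0.966514
Keeping only the merchant miscoding-present terms gives 0.268722, so
  P(merchant miscoding | fraud alert, cardholder travelling abroad, genuine card theft) = 0.268722 / 0.966514 ≈ 0.2780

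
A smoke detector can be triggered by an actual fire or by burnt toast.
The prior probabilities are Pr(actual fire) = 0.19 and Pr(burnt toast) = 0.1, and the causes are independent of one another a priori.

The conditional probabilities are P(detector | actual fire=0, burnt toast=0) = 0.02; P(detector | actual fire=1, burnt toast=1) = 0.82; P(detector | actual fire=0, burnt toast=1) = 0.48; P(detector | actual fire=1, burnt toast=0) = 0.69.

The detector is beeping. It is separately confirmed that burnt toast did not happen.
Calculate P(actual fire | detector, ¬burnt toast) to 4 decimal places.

P(detector | ¬burnt toast) = 0.02·0.81 + 0.69·0.19 = 0.016200 + 0.131100 = 0.147300
Of this, 0.131100 comes from 0.69·0.19 (the actual fire=true cases).
So P(actual fire | detector, ¬burnt toast) = 0.131100/0.147300 ≈ 0.8900.

P(actual fire | detector, ¬burnt toast) ≈ 0.8900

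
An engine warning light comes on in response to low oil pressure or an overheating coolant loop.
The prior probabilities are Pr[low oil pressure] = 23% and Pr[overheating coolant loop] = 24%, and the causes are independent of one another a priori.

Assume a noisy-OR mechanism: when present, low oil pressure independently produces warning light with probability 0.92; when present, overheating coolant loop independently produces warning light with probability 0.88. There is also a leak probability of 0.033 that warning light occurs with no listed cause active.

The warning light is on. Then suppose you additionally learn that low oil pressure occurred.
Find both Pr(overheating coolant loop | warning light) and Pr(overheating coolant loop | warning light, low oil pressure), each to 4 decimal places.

Under noisy-OR, P(warning light | causes) = 1 − (1−0.033)·∏(1−qᵢ) over the active causes.
Weight on overheating coolant loop=true, given the evidence: 0.163356 + 0.054688 = 0.218044
Normalizer over all consistent configurations: 0.033*0.77*0.76 + 0.88396*0.77*0.24 + 0.92264*0.23*0.76 + 0.990717*0.23*0.24 = 0.398633
Posterior = 0.218044 / 0.398633 ≈ 0.5470

Now also conditioning on low oil pressure=true:
Enumerate both values of overheating coolant loop and weight by the priors:
  P(warning light | low oil pressure) = 0.92264×0.76 + 0.990717×0.24
        = 0.701206 + 0.237772 = 0.938978
Keeping only the overheating coolant loop-present terms gives 0.237772, so
  P(overheating coolant loop | warning light, low oil pressure) = 0.237772 / 0.938978 ≈ 0.2532

Pr(overheating coolant loop | warning light) ≈ 0.5470; Pr(overheating coolant loop | warning light, low oil pressure) ≈ 0.2532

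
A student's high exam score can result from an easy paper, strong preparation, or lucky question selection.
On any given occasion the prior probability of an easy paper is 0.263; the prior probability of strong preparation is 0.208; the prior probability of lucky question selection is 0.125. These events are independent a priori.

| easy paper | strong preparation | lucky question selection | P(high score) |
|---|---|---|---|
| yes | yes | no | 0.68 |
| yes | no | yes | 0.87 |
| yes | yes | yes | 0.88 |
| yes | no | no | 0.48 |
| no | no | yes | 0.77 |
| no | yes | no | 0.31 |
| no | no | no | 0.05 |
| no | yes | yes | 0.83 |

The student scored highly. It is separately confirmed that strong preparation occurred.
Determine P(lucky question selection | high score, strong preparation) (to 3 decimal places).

P(lucky question selection | high score, strong preparation) ≈ 0.228

By total probability over the 4 (easy paper, lucky question selection) configurations:
  P(high score | strong preparation) = 0.31·0.737·0.875 + 0.83·0.737·0.125 + 0.68·0.263·0.875 + 0.88·0.263·0.125
        = 0.199911 + 0.076464 + 0.156485 + 0.028930 = 0.461790
Configurations with lucky question selection contribute 0.105394, so
  P(lucky question selection | high score, strong preparation) = 0.105394 / 0.461790 ≈ 0.228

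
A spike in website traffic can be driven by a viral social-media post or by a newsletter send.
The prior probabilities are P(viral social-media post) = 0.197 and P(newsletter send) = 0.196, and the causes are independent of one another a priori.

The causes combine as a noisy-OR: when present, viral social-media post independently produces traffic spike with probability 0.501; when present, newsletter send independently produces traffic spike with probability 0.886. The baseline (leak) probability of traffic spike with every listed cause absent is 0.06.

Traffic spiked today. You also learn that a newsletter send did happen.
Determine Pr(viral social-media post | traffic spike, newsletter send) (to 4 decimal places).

Pr(viral social-media post | traffic spike, newsletter send) ≈ 0.2064

Under noisy-OR, P(traffic spike | causes) = 1 − (1−0.06)·∏(1−qᵢ) over the active causes.
P(traffic spike | newsletter send) = 0.89284×0.803 + 0.946527×0.197 = 0.716951 + 0.186466 = 0.903417
Restricting to configurations with viral social-media post present: 0.946527×0.197 = 0.186466.
So P(viral social-media post | traffic spike, newsletter send) = 0.186466/0.903417 ≈ 0.2064.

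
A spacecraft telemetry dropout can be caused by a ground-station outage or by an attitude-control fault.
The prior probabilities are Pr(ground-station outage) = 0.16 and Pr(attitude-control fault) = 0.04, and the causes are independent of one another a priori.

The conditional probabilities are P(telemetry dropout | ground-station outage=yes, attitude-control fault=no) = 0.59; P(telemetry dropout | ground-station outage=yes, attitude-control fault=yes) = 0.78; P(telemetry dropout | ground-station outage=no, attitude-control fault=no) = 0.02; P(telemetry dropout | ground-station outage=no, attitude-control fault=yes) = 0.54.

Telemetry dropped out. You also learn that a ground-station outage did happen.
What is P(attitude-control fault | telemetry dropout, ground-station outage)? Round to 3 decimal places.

P(telemetry dropout | ground-station outage) = 0.59·0.96 + 0.78·0.04 = 0.566400 + 0.031200 = 0.597600
Of this, 0.031200 comes from 0.78·0.04 (the attitude-control fault=true cases).
So P(attitude-control fault | telemetry dropout, ground-station outage) = 0.031200/0.597600 ≈ 0.052.

P(attitude-control fault | telemetry dropout, ground-station outage) ≈ 0.052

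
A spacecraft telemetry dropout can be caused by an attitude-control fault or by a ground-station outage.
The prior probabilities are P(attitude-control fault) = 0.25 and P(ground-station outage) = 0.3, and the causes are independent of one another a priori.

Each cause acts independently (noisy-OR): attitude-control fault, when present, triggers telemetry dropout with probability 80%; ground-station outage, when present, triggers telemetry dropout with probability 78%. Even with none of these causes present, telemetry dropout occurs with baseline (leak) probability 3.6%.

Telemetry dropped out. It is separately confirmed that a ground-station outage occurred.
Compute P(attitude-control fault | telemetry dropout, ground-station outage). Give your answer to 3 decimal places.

Under noisy-OR, P(telemetry dropout | causes) = 1 − (1−0.036)·∏(1−qᵢ) over the active causes.
Sum P(telemetry dropout|·) weighted by the priors over both values of attitude-control fault:
  P(telemetry dropout | ground-station outage) = 0.78792×0.75 + 0.957584×0.25
        = 0.590940 + 0.239396 = 0.830336
Configurations with attitude-control fault contribute 0.239396, so
  P(attitude-control fault | telemetry dropout, ground-station outage) = 0.239396 / 0.830336 ≈ 0.288

P(attitude-control fault | telemetry dropout, ground-station outage) ≈ 0.288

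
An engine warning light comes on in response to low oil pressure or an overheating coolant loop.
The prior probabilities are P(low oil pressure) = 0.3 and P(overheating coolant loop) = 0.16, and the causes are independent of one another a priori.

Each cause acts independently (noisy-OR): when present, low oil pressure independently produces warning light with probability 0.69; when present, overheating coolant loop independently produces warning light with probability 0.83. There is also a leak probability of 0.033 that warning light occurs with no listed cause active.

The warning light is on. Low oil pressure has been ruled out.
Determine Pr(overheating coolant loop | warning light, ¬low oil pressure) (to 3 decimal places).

Pr(overheating coolant loop | warning light, ¬low oil pressure) ≈ 0.828

Under noisy-OR, P(warning light | causes) = 1 − (1−0.033)·∏(1−qᵢ) over the active causes.
By total probability over both values of overheating coolant loop:
  P(warning light | ¬low oil pressure) = 0.033·0.84 + 0.83561·0.16
        = 0.027720 + 0.133698 = 0.161418
The terms with overheating coolant loop present sum to 0.133698, so
  P(overheating coolant loop | warning light, ¬low oil pressure) = 0.133698 / 0.161418 ≈ 0.828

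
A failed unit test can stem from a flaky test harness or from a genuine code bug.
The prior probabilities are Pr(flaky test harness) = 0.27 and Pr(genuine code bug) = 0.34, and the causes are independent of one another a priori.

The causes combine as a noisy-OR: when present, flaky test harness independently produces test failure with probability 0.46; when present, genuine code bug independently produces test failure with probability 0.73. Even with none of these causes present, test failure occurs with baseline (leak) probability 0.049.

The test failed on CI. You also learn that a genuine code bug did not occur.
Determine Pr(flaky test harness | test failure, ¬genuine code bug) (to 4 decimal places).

Pr(flaky test harness | test failure, ¬genuine code bug) ≈ 0.7860

Under noisy-OR, P(test failure | causes) = 1 − (1−0.049)·∏(1−qᵢ) over the active causes.
Enumerate both values of flaky test harness and weight by the priors:
  P(test failure | ¬genuine code bug) = 0.049·0.73 + 0.48646·0.27
        = 0.035770 + 0.131344 = 0.167114
The terms with flaky test harness present sum to 0.131344, so
  P(flaky test harness | test failure, ¬genuine code bug) = 0.131344 / 0.167114 ≈ 0.7860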